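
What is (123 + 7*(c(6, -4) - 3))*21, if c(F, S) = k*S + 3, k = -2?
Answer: 3759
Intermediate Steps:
c(F, S) = 3 - 2*S (c(F, S) = -2*S + 3 = 3 - 2*S)
(123 + 7*(c(6, -4) - 3))*21 = (123 + 7*((3 - 2*(-4)) - 3))*21 = (123 + 7*((3 + 8) - 3))*21 = (123 + 7*(11 - 3))*21 = (123 + 7*8)*21 = (123 + 56)*21 = 179*21 = 3759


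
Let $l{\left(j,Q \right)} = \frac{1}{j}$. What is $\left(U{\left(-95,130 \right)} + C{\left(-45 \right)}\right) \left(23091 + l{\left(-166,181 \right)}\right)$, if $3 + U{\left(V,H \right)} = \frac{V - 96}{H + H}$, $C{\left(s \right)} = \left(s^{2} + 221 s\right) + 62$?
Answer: $- \frac{1567012421671}{8632} \approx -1.8154 \cdot 10^{8}$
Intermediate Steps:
$C{\left(s \right)} = 62 + s^{2} + 221 s$
$U{\left(V,H \right)} = -3 + \frac{-96 + V}{2 H}$ ($U{\left(V,H \right)} = -3 + \frac{V - 96}{H + H} = -3 + \frac{-96 + V}{2 H}$)
$\left(U{\left(-95,130 \right)} + C{\left(-45 \right)}\right) \left(23091 + l{\left(-166,181 \right)}\right) = \left(\frac{-96 - 95 - 780}{2 \cdot 130} + \left(62 + \left(-45\right)^{2} + 221 \left(-45\right)\right)\right) \left(23091 + \frac{1}{-166}\right) = \left(\frac{1}{2} \cdot \frac{1}{130} \left(-96 - 95 - 780\right) + \left(62 + 2025 - 9945\right)\right) \left(23091 - \frac{1}{166}\right) = \left(\frac{1}{2} \cdot \frac{1}{130} \left(-971\right) - 7858\right) \frac{3833105}{166} = \left(- \frac{971}{260} - 7858\right) \frac{3833105}{166} = \left(- \frac{2044051}{260}\right) \frac{3833105}{166} = - \frac{1567012421671}{8632}$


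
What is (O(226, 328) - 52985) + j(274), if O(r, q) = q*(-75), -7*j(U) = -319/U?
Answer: -148807711/1918 ≈ -77585.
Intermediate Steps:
j(U) = 319/(7*U) (j(U) = -(-319)/(7*U) = 319/(7*U))
O(r, q) = -75*q
(O(226, 328) - 52985) + j(274) = (-75*328 - 52985) + (319/7)/274 = (-24600 - 52985) + (319/7)*(1/274) = -77585 + 319/1918 = -148807711/1918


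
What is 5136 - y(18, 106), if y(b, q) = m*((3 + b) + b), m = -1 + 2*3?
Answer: 4941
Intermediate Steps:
m = 5 (m = -1 + 6 = 5)
y(b, q) = 15 + 10*b (y(b, q) = 5*((3 + b) + b) = 5*(3 + 2*b) = 15 + 10*b)
5136 - y(18, 106) = 5136 - (15 + 10*18) = 5136 - (15 + 180) = 5136 - 1*195 = 5136 - 195 = 4941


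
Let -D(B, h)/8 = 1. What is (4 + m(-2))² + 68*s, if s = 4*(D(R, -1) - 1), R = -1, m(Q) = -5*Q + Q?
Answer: -2304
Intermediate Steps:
m(Q) = -4*Q
D(B, h) = -8 (D(B, h) = -8*1 = -8)
s = -36 (s = 4*(-8 - 1) = 4*(-9) = -36)
(4 + m(-2))² + 68*s = (4 - 4*(-2))² + 68*(-36) = (4 + 8)² - 2448 = 12² - 2448 = 144 - 2448 = -2304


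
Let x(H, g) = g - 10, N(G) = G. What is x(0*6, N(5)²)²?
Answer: 225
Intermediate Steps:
x(H, g) = -10 + g
x(0*6, N(5)²)² = (-10 + 5²)² = (-10 + 25)² = 15² = 225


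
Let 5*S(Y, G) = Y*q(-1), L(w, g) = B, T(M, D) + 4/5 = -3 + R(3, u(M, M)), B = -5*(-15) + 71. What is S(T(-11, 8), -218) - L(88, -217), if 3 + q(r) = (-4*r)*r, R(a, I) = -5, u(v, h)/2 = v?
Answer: -3342/25 ≈ -133.68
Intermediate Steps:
u(v, h) = 2*v
q(r) = -3 - 4*r**2 (q(r) = -3 + (-4*r)*r = -3 - 4*r**2)
B = 146 (B = 75 + 71 = 146)
T(M, D) = -44/5 (T(M, D) = -4/5 + (-3 - 5) = -4/5 - 8 = -44/5)
L(w, g) = 146
S(Y, G) = -7*Y/5 (S(Y, G) = (Y*(-3 - 4*(-1)**2))/5 = (Y*(-3 - 4*1))/5 = (Y*(-3 - 4))/5 = (Y*(-7))/5 = (-7*Y)/5 = -7*Y/5)
S(T(-11, 8), -218) - L(88, -217) = -7/5*(-44/5) - 1*146 = 308/25 - 146 = -3342/25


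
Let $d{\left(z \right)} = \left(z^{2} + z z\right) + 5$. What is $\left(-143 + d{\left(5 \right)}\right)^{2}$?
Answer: $7744$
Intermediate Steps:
$d{\left(z \right)} = 5 + 2 z^{2}$ ($d{\left(z \right)} = \left(z^{2} + z^{2}\right) + 5 = 2 z^{2} + 5 = 5 + 2 z^{2}$)
$\left(-143 + d{\left(5 \right)}\right)^{2} = \left(-143 + \left(5 + 2 \cdot 5^{2}\right)\right)^{2} = \left(-143 + \left(5 + 2 \cdot 25\right)\right)^{2} = \left(-143 + \left(5 + 50\right)\right)^{2} = \left(-143 + 55\right)^{2} = \left(-88\right)^{2} = 7744$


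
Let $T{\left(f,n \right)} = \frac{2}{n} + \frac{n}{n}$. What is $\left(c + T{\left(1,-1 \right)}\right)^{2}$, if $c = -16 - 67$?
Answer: $7056$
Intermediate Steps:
$T{\left(f,n \right)} = 1 + \frac{2}{n}$ ($T{\left(f,n \right)} = \frac{2}{n} + 1 = 1 + \frac{2}{n}$)
$c = -83$ ($c = -16 - 67 = -83$)
$\left(c + T{\left(1,-1 \right)}\right)^{2} = \left(-83 + \frac{2 - 1}{-1}\right)^{2} = \left(-83 - 1\right)^{2} = \left(-84\right)^{2} = 7056$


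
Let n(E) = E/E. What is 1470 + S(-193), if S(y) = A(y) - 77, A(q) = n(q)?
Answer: 1394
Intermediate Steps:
n(E) = 1
A(q) = 1
S(y) = -76 (S(y) = 1 - 77 = -76)
1470 + S(-193) = 1470 - 76 = 1394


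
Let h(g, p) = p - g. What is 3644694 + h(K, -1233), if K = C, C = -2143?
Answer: 3645604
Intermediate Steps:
K = -2143
3644694 + h(K, -1233) = 3644694 + (-1233 - 1*(-2143)) = 3644694 + (-1233 + 2143) = 3644694 + 910 = 3645604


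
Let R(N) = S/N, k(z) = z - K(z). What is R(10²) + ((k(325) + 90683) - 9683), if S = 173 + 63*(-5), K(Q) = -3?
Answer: 4066329/50 ≈ 81327.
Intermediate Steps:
k(z) = 3 + z (k(z) = z - 1*(-3) = z + 3 = 3 + z)
S = -142 (S = 173 - 315 = -142)
R(N) = -142/N
R(10²) + ((k(325) + 90683) - 9683) = -142/(10²) + (((3 + 325) + 90683) - 9683) = -142/100 + ((328 + 90683) - 9683) = -142*1/100 + (91011 - 9683) = -71/50 + 81328 = 4066329/50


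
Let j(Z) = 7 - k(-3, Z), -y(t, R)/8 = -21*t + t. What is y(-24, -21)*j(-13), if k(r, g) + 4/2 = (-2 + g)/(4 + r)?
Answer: -92160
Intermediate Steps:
y(t, R) = 160*t (y(t, R) = -8*(-21*t + t) = -(-160)*t = 160*t)
k(r, g) = -2 + (-2 + g)/(4 + r)
j(Z) = 11 - Z (j(Z) = 7 - (-10 + Z - 2*(-3))/(4 - 3) = 7 - (-10 + Z + 6)/1 = 7 - (-4 + Z) = 7 + (4 - Z) = 11 - Z)
y(-24, -21)*j(-13) = (160*(-24))*(11 - 1*(-13)) = -3840*(11 + 13) = -3840*24 = -92160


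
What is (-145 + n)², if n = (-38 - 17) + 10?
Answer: 36100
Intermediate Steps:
n = -45 (n = -55 + 10 = -45)
(-145 + n)² = (-145 - 45)² = (-190)² = 36100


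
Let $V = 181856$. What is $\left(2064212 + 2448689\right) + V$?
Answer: $4694757$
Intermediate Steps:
$\left(2064212 + 2448689\right) + V = \left(2064212 + 2448689\right) + 181856 = 4512901 + 181856 = 4694757$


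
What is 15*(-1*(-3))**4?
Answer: 1215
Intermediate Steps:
15*(-1*(-3))**4 = 15*3**4 = 15*81 = 1215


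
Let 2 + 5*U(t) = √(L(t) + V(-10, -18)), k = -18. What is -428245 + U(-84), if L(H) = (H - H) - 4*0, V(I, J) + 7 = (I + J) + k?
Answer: -2141227/5 + I*√53/5 ≈ -4.2825e+5 + 1.456*I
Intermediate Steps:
V(I, J) = -25 + I + J (V(I, J) = -7 + ((I + J) - 18) = -7 + (-18 + I + J) = -25 + I + J)
L(H) = 0 (L(H) = 0 + 0 = 0)
U(t) = -⅖ + I*√53/5 (U(t) = -⅖ + √(0 + (-25 - 10 - 18))/5 = -⅖ + √(0 - 53)/5 = -⅖ + √(-53)/5 = -⅖ + (I*√53)/5 = -⅖ + I*√53/5)
-428245 + U(-84) = -428245 + (-⅖ + I*√53/5) = -2141227/5 + I*√53/5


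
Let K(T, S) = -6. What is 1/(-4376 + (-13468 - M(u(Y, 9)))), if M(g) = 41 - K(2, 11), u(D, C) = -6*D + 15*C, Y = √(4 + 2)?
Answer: -1/17891 ≈ -5.5894e-5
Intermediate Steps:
Y = √6 ≈ 2.4495
M(g) = 47 (M(g) = 41 - 1*(-6) = 41 + 6 = 47)
1/(-4376 + (-13468 - M(u(Y, 9)))) = 1/(-4376 + (-13468 - 1*47)) = 1/(-4376 + (-13468 - 47)) = 1/(-4376 - 13515) = 1/(-17891) = -1/17891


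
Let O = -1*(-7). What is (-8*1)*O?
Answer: -56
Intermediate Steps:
O = 7
(-8*1)*O = -8*1*7 = -8*7 = -56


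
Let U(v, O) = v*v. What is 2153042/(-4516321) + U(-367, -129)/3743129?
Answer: -7450815189249/16905172108409 ≈ -0.44074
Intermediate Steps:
U(v, O) = v**2
2153042/(-4516321) + U(-367, -129)/3743129 = 2153042/(-4516321) + (-367)**2/3743129 = 2153042*(-1/4516321) + 134689*(1/3743129) = -2153042/4516321 + 134689/3743129 = -7450815189249/16905172108409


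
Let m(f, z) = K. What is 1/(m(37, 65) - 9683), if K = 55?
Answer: -1/9628 ≈ -0.00010386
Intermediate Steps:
m(f, z) = 55
1/(m(37, 65) - 9683) = 1/(55 - 9683) = 1/(-9628) = -1/9628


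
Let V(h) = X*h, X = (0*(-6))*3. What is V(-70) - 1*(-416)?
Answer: 416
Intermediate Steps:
X = 0 (X = 0*3 = 0)
V(h) = 0 (V(h) = 0*h = 0)
V(-70) - 1*(-416) = 0 - 1*(-416) = 0 + 416 = 416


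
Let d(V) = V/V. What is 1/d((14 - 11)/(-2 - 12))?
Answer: 1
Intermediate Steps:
d(V) = 1
1/d((14 - 11)/(-2 - 12)) = 1/1 = 1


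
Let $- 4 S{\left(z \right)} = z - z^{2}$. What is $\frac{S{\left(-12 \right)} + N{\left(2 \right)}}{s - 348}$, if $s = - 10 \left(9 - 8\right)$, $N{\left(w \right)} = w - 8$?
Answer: $- \frac{33}{358} \approx -0.092179$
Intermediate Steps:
$N{\left(w \right)} = -8 + w$
$s = -10$ ($s = \left(-10\right) 1 = -10$)
$S{\left(z \right)} = - \frac{z}{4} + \frac{z^{2}}{4}$ ($S{\left(z \right)} = - \frac{z - z^{2}}{4} = - \frac{z}{4} + \frac{z^{2}}{4}$)
$\frac{S{\left(-12 \right)} + N{\left(2 \right)}}{s - 348} = \frac{\frac{1}{4} \left(-12\right) \left(-1 - 12\right) + \left(-8 + 2\right)}{-10 - 348} = \frac{\frac{1}{4} \left(-12\right) \left(-13\right) - 6}{-358} = \left(39 - 6\right) \left(- \frac{1}{358}\right) = 33 \left(- \frac{1}{358}\right) = - \frac{33}{358}$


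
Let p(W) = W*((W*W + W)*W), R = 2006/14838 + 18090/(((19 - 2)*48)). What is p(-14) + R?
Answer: 36014981941/1008984 ≈ 35694.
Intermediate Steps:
R = 22504693/1008984 (R = 2006*(1/14838) + 18090/((17*48)) = 1003/7419 + 18090/816 = 1003/7419 + 18090*(1/816) = 1003/7419 + 3015/136 = 22504693/1008984 ≈ 22.304)
p(W) = W²*(W + W²) (p(W) = W*((W² + W)*W) = W*((W + W²)*W) = W*(W*(W + W²)) = W²*(W + W²))
p(-14) + R = (-14)³*(1 - 14) + 22504693/1008984 = -2744*(-13) + 22504693/1008984 = 35672 + 22504693/1008984 = 36014981941/1008984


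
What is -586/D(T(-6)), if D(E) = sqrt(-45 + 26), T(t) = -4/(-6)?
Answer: 586*I*sqrt(19)/19 ≈ 134.44*I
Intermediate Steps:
T(t) = 2/3 (T(t) = -4*(-1/6) = 2/3)
D(E) = I*sqrt(19) (D(E) = sqrt(-19) = I*sqrt(19))
-586/D(T(-6)) = -586*(-I*sqrt(19)/19) = -(-586)*I*sqrt(19)/19 = 586*I*sqrt(19)/19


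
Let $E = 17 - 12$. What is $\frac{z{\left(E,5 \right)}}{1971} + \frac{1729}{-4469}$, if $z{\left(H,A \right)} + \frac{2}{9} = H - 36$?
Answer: $- \frac{31926520}{79275591} \approx -0.40273$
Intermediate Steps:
$E = 5$ ($E = 17 - 12 = 5$)
$z{\left(H,A \right)} = - \frac{326}{9} + H$ ($z{\left(H,A \right)} = - \frac{2}{9} + \left(H - 36\right) = - \frac{2}{9} + \left(-36 + H\right) = - \frac{326}{9} + H$)
$\frac{z{\left(E,5 \right)}}{1971} + \frac{1729}{-4469} = \frac{- \frac{326}{9} + 5}{1971} + \frac{1729}{-4469} = \left(- \frac{281}{9}\right) \frac{1}{1971} + 1729 \left(- \frac{1}{4469}\right) = - \frac{281}{17739} - \frac{1729}{4469} = - \frac{31926520}{79275591}$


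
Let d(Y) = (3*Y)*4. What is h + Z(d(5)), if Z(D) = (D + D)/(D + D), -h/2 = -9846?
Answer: 19693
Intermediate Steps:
h = 19692 (h = -2*(-9846) = 19692)
d(Y) = 12*Y
Z(D) = 1 (Z(D) = (2*D)/((2*D)) = (2*D)*(1/(2*D)) = 1)
h + Z(d(5)) = 19692 + 1 = 19693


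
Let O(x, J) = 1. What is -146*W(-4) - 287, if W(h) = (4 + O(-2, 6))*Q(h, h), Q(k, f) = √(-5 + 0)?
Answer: -287 - 730*I*√5 ≈ -287.0 - 1632.3*I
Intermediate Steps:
Q(k, f) = I*√5 (Q(k, f) = √(-5) = I*√5)
W(h) = 5*I*√5 (W(h) = (4 + 1)*(I*√5) = 5*(I*√5) = 5*I*√5)
-146*W(-4) - 287 = -730*I*√5 - 287 = -287 - 730*I*√5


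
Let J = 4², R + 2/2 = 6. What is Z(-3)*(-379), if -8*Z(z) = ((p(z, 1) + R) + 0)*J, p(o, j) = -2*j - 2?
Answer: 758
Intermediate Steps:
R = 5 (R = -1 + 6 = 5)
p(o, j) = -2 - 2*j
J = 16
Z(z) = -2 (Z(z) = -(((-2 - 2*1) + 5) + 0)*16/8 = -(((-2 - 2) + 5) + 0)*16/8 = -((-4 + 5) + 0)*16/8 = -(1 + 0)*16/8 = -16/8 = -⅛*16 = -2)
Z(-3)*(-379) = -2*(-379) = 758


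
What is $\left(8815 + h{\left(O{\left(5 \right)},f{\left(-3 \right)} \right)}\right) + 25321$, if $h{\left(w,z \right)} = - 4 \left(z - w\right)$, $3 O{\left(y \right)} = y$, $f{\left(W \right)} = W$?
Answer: $\frac{102464}{3} \approx 34155.0$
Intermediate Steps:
$O{\left(y \right)} = \frac{y}{3}$
$h{\left(w,z \right)} = - 4 z + 4 w$
$\left(8815 + h{\left(O{\left(5 \right)},f{\left(-3 \right)} \right)}\right) + 25321 = \left(8815 + \left(\left(-4\right) \left(-3\right) + 4 \cdot \frac{1}{3} \cdot 5\right)\right) + 25321 = \left(8815 + \left(12 + 4 \cdot \frac{5}{3}\right)\right) + 25321 = \left(8815 + \left(12 + \frac{20}{3}\right)\right) + 25321 = \left(8815 + \frac{56}{3}\right) + 25321 = \frac{26501}{3} + 25321 = \frac{102464}{3}$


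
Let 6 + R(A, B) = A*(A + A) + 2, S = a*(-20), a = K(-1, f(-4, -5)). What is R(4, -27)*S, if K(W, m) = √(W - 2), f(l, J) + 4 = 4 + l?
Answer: -560*I*√3 ≈ -969.95*I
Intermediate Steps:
f(l, J) = l (f(l, J) = -4 + (4 + l) = l)
K(W, m) = √(-2 + W)
a = I*√3 (a = √(-2 - 1) = √(-3) = I*√3 ≈ 1.732*I)
S = -20*I*√3 (S = (I*√3)*(-20) = -20*I*√3 ≈ -34.641*I)
R(A, B) = -4 + 2*A² (R(A, B) = -6 + (A*(A + A) + 2) = -6 + (A*(2*A) + 2) = -6 + (2*A² + 2) = -6 + (2 + 2*A²) = -4 + 2*A²)
R(4, -27)*S = (-4 + 2*4²)*(-20*I*√3) = (-4 + 2*16)*(-20*I*√3) = (-4 + 32)*(-20*I*√3) = 28*(-20*I*√3) = -560*I*√3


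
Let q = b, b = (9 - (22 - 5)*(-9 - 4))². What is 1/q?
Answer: 1/52900 ≈ 1.8904e-5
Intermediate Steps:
b = 52900 (b = (9 - 17*(-13))² = (9 - 1*(-221))² = (9 + 221)² = 230² = 52900)
q = 52900
1/q = 1/52900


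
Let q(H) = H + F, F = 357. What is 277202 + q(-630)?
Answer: 276929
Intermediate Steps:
q(H) = 357 + H (q(H) = H + 357 = 357 + H)
277202 + q(-630) = 277202 + (357 - 630) = 277202 - 273 = 276929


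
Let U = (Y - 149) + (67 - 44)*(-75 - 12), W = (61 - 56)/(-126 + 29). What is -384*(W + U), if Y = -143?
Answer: 85411584/97 ≈ 8.8053e+5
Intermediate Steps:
W = -5/97 (W = 5/(-97) = 5*(-1/97) = -5/97 ≈ -0.051546)
U = -2293 (U = (-143 - 149) + (67 - 44)*(-75 - 12) = -292 + 23*(-87) = -292 - 2001 = -2293)
-384*(W + U) = -384*(-5/97 - 2293) = -384*(-222426/97) = 85411584/97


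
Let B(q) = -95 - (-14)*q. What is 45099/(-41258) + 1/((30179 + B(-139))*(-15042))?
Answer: -9544116394531/8731261299684 ≈ -1.0931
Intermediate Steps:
B(q) = -95 + 14*q
45099/(-41258) + 1/((30179 + B(-139))*(-15042)) = 45099/(-41258) + 1/((30179 + (-95 + 14*(-139)))*(-15042)) = 45099*(-1/41258) - 1/15042/(30179 + (-95 - 1946)) = -45099/41258 - 1/15042/(30179 - 2041) = -45099/41258 - 1/15042/28138 = -45099/41258 + (1/28138)*(-1/15042) = -45099/41258 - 1/423251796 = -9544116394531/8731261299684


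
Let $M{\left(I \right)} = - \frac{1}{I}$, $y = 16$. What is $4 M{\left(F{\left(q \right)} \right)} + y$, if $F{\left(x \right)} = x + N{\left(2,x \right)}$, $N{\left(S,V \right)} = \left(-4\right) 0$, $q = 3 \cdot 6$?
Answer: $\frac{142}{9} \approx 15.778$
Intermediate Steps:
$q = 18$
$N{\left(S,V \right)} = 0$
$F{\left(x \right)} = x$ ($F{\left(x \right)} = x + 0 = x$)
$4 M{\left(F{\left(q \right)} \right)} + y = 4 \left(- \frac{1}{18}\right) + 16 = - \frac{2}{9} + 16 = \frac{142}{9}$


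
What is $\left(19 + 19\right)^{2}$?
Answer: $1444$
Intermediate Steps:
$\left(19 + 19\right)^{2} = 38^{2} = 1444$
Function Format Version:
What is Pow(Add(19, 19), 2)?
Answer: 1444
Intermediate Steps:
Pow(Add(19, 19), 2) = Pow(38, 2) = 1444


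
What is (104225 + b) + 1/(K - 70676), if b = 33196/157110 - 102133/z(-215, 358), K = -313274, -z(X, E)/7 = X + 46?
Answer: 106164201318086521/1019448298050 ≈ 1.0414e+5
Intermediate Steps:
z(X, E) = -322 - 7*X (z(X, E) = -7*(X + 46) = -7*(46 + X) = -322 - 7*X)
b = -8003422381/92930565 (b = 33196/157110 - 102133/(-322 - 7*(-215)) = 33196*(1/157110) - 102133/(-322 + 1505) = 16598/78555 - 102133/1183 = -8003422381/92930565 ≈ -86.123)
(104225 + b) + 1/(K - 70676) = (104225 - 8003422381/92930565) + 1/(-313274 - 70676) = 9677684714744/92930565 + 1/(-383950) = 9677684714744/92930565 - 1/383950 = 106164201318086521/1019448298050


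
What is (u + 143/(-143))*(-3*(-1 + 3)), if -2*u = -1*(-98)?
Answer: 300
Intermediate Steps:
u = -49 (u = -(-1)*(-98)/2 = -½*98 = -49)
(u + 143/(-143))*(-3*(-1 + 3)) = (-49 + 143/(-143))*(-3*(-1 + 3)) = (-49 + 143*(-1/143))*(-3*2) = (-49 - 1)*(-6) = -50*(-6) = 300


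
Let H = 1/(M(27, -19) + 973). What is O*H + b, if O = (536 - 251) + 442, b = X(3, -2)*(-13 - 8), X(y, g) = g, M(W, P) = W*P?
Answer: 20047/460 ≈ 43.580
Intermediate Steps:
M(W, P) = P*W
b = 42 (b = -2*(-13 - 8) = -2*(-21) = 42)
O = 727 (O = 285 + 442 = 727)
H = 1/460 (H = 1/(-19*27 + 973) = 1/(-513 + 973) = 1/460 ≈ 0.0021739)
O*H + b = 727*(1/460) + 42 = 727/460 + 42 = 20047/460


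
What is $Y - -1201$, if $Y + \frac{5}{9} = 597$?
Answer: $\frac{16177}{9} \approx 1797.4$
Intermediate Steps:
$Y = \frac{5368}{9}$ ($Y = - \frac{5}{9} + 597 = \frac{5368}{9} \approx 596.44$)
$Y - -1201 = \frac{5368}{9} - -1201 = \frac{5368}{9} + 1201 = \frac{16177}{9}$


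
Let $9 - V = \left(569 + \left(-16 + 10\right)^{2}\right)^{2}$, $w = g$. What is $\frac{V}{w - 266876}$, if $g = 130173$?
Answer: $\frac{52288}{19529} \approx 2.6775$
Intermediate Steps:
$w = 130173$
$V = -366016$ ($V = 9 - \left(569 + \left(-16 + 10\right)^{2}\right)^{2} = 9 - \left(569 + \left(-6\right)^{2}\right)^{2} = 9 - \left(569 + 36\right)^{2} = 9 - 605^{2} = 9 - 366025 = -366016$)
$\frac{V}{w - 266876} = - \frac{366016}{130173 - 266876} = - \frac{366016}{-136703} = \left(-366016\right) \left(- \frac{1}{136703}\right) = \frac{52288}{19529}$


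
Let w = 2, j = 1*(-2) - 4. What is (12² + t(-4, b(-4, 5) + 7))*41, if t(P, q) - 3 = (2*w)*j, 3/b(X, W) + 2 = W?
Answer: 5043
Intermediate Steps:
j = -6 (j = -2 - 4 = -6)
b(X, W) = 3/(-2 + W)
t(P, q) = -21 (t(P, q) = 3 + (2*2)*(-6) = 3 + 4*(-6) = 3 - 24 = -21)
(12² + t(-4, b(-4, 5) + 7))*41 = (12² - 21)*41 = (144 - 21)*41 = 123*41 = 5043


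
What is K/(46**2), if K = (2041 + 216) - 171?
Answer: 1043/1058 ≈ 0.98582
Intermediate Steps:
K = 2086 (K = 2257 - 171 = 2086)
K/(46**2) = 2086/(46**2) = 2086/2116 = 2086*(1/2116) = 1043/1058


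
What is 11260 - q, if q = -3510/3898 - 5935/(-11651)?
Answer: 255698696930/22707799 ≈ 11260.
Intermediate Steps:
q = -8880190/22707799 (q = -3510*1/3898 - 5935*(-1/11651) = -1755/1949 + 5935/11651 = -8880190/22707799 ≈ -0.39106)
11260 - q = 11260 - 1*(-8880190/22707799) = 11260 + 8880190/22707799 = 255698696930/22707799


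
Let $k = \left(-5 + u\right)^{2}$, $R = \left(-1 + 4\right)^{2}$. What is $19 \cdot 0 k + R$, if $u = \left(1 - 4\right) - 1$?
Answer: $9$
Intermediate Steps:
$u = -4$ ($u = -3 - 1 = -4$)
$R = 9$ ($R = 3^{2} = 9$)
$k = 81$ ($k = \left(-5 - 4\right)^{2} = \left(-9\right)^{2} = 81$)
$19 \cdot 0 k + R = 19 \cdot 0 \cdot 81 + 9 = 0 \cdot 81 + 9 = 0 + 9 = 9$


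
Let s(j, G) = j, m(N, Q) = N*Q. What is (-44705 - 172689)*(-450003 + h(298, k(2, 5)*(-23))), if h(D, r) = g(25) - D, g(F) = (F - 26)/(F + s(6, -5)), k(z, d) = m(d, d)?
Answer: 3034675020808/31 ≈ 9.7893e+10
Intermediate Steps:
k(z, d) = d² (k(z, d) = d*d = d²)
g(F) = (-26 + F)/(6 + F) (g(F) = (F - 26)/(F + 6) = (-26 + F)/(6 + F))
h(D, r) = -1/31 - D (h(D, r) = (-26 + 25)/(6 + 25) - D = -1/31 - D)
(-44705 - 172689)*(-450003 + h(298, k(2, 5)*(-23))) = (-44705 - 172689)*(-450003 + (-1/31 - 1*298)) = -217394*(-450003 + (-1/31 - 298)) = -217394*(-450003 - 9239/31) = -217394*(-13959332/31) = 3034675020808/31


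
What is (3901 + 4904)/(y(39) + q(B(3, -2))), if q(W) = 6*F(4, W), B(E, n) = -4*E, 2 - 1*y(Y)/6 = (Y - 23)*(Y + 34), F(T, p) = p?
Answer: -2935/2356 ≈ -1.2458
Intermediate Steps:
y(Y) = 12 - 6*(-23 + Y)*(34 + Y) (y(Y) = 12 - 6*(Y - 23)*(Y + 34) = 12 - 6*(-23 + Y)*(34 + Y))
q(W) = 6*W
(3901 + 4904)/(y(39) + q(B(3, -2))) = (3901 + 4904)/((4704 - 66*39 - 6*39²) + 6*(-4*3)) = 8805/((4704 - 2574 - 6*1521) + 6*(-12)) = 8805/((4704 - 2574 - 9126) - 72) = 8805/(-6996 - 72) = 8805/(-7068) = 8805*(-1/7068) = -2935/2356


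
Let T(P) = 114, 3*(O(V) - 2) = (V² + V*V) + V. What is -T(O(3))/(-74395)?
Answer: 114/74395 ≈ 0.0015324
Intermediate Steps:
O(V) = 2 + V/3 + 2*V²/3 (O(V) = 2 + ((V² + V*V) + V)/3 = 2 + ((V² + V²) + V)/3 = 2 + (2*V² + V)/3 = 2 + (V + 2*V²)/3 = 2 + (V/3 + 2*V²/3) = 2 + V/3 + 2*V²/3)
-T(O(3))/(-74395) = -114/(-74395) = -114*(-1)/74395 = -1*(-114/74395) = 114/74395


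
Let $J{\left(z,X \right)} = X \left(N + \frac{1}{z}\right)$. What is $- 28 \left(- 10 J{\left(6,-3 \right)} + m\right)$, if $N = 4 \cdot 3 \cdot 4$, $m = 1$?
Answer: $-40488$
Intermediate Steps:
$N = 48$ ($N = 12 \cdot 4 = 48$)
$J{\left(z,X \right)} = X \left(48 + \frac{1}{z}\right)$
$- 28 \left(- 10 J{\left(6,-3 \right)} + m\right) = - 28 \left(- 10 \left(48 \left(-3\right) - \frac{3}{6}\right) + 1\right) = - 28 \left(- 10 \left(-144 - \frac{1}{2}\right) + 1\right) = - 28 \left(\left(-10\right) \left(- \frac{289}{2}\right) + 1\right) = - 28 \left(1445 + 1\right) = \left(-28\right) 1446 = -40488$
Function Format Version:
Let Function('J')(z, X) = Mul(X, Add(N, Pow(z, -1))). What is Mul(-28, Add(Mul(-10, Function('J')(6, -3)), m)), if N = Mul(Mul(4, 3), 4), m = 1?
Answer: -40488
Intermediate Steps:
N = 48 (N = Mul(12, 4) = 48)
Function('J')(z, X) = Mul(X, Add(48, Pow(z, -1)))
Mul(-28, Add(Mul(-10, Function('J')(6, -3)), m)) = Mul(-28, Add(Mul(-10, Add(Mul(48, -3), Mul(-3, Pow(6, -1)))), 1)) = Mul(-28, Add(Mul(-10, Add(-144, Mul(-3, Rational(1, 6)))), 1)) = Mul(-28, Add(Mul(-10, Add(-144, Rational(-1, 2))), 1)) = Mul(-28, Add(Mul(-10, Rational(-289, 2)), 1)) = Mul(-28, Add(1445, 1)) = Mul(-28, 1446) = -40488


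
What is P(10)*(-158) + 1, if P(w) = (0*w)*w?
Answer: 1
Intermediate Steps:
P(w) = 0 (P(w) = 0*w = 0)
P(10)*(-158) + 1 = 0*(-158) + 1 = 0 + 1 = 1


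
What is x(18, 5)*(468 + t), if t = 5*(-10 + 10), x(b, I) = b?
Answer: 8424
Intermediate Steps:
t = 0 (t = 5*0 = 0)
x(18, 5)*(468 + t) = 18*(468 + 0) = 18*468 = 8424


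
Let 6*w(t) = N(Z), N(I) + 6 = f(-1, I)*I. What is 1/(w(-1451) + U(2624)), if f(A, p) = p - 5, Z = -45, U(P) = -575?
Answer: -1/201 ≈ -0.0049751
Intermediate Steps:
f(A, p) = -5 + p
N(I) = -6 + I*(-5 + I) (N(I) = -6 + (-5 + I)*I = -6 + I*(-5 + I))
w(t) = 374 (w(t) = (-6 - 45*(-5 - 45))/6 = (-6 - 45*(-50))/6 = (-6 + 2250)/6 = (1/6)*2244 = 374)
1/(w(-1451) + U(2624)) = 1/(374 - 575) = 1/(-201) = -1/201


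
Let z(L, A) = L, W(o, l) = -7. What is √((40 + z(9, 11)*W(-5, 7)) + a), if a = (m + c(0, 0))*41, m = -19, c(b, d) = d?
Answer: I*√802 ≈ 28.32*I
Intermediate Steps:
a = -779 (a = (-19 + 0)*41 = -19*41 = -779)
√((40 + z(9, 11)*W(-5, 7)) + a) = √((40 + 9*(-7)) - 779) = √((40 - 63) - 779) = √(-23 - 779) = √(-802) = I*√802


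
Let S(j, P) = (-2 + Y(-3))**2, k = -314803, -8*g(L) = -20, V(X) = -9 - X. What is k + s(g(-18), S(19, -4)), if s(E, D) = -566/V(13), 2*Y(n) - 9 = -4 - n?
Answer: -3462550/11 ≈ -3.1478e+5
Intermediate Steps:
g(L) = 5/2 (g(L) = -1/8*(-20) = 5/2)
Y(n) = 5/2 - n/2 (Y(n) = 9/2 + (-4 - n)/2 = 9/2 + (-2 - n/2) = 5/2 - n/2)
S(j, P) = 4 (S(j, P) = (-2 + (5/2 - 1/2*(-3)))**2 = (-2 + (5/2 + 3/2))**2 = (-2 + 4)**2 = 2**2 = 4)
s(E, D) = 283/11 (s(E, D) = -566/(-9 - 1*13) = -566/(-9 - 13) = -566/(-22) = -566*(-1/22) = 283/11)
k + s(g(-18), S(19, -4)) = -314803 + 283/11 = -3462550/11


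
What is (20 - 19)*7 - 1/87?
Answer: 608/87 ≈ 6.9885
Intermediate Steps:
(20 - 19)*7 - 1/87 = 1*7 - 1*1/87 = 7 - 1/87 = 608/87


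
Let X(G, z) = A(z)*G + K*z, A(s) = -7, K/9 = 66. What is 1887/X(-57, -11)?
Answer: -629/2045 ≈ -0.30758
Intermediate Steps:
K = 594 (K = 9*66 = 594)
X(G, z) = -7*G + 594*z
1887/X(-57, -11) = 1887/(-7*(-57) + 594*(-11)) = 1887/(399 - 6534) = 1887/(-6135) = 1887*(-1/6135) = -629/2045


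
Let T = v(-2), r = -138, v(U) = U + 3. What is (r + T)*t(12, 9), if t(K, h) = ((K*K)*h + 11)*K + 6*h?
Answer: -2156106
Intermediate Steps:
v(U) = 3 + U
t(K, h) = 6*h + K*(11 + h*K²) (t(K, h) = (K²*h + 11)*K + 6*h = (h*K² + 11)*K + 6*h = (11 + h*K²)*K + 6*h = K*(11 + h*K²) + 6*h = 6*h + K*(11 + h*K²))
T = 1 (T = 3 - 2 = 1)
(r + T)*t(12, 9) = (-138 + 1)*(6*9 + 11*12 + 9*12³) = -137*(54 + 132 + 9*1728) = -137*(54 + 132 + 15552) = -137*15738 = -2156106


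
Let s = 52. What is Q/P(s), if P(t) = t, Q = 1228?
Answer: 307/13 ≈ 23.615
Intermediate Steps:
Q/P(s) = 1228/52 = 1228*(1/52) = 307/13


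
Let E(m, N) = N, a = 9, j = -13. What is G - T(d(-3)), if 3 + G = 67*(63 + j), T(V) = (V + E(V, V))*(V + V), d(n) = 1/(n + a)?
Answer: 30122/9 ≈ 3346.9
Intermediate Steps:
d(n) = 1/(9 + n) (d(n) = 1/(n + 9) = 1/(9 + n))
T(V) = 4*V² (T(V) = (V + V)*(V + V) = (2*V)*(2*V) = 4*V²)
G = 3347 (G = -3 + 67*(63 - 13) = -3 + 67*50 = -3 + 3350 = 3347)
G - T(d(-3)) = 3347 - 4*(1/(9 - 3))² = 3347 - 4*(1/6)² = 3347 - 4*(⅙)² = 3347 - 4/36 = 3347 - 1*⅑ = 3347 - ⅑ = 30122/9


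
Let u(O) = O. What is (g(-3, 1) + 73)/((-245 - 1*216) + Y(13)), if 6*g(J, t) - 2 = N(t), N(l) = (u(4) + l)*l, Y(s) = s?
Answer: -445/2688 ≈ -0.16555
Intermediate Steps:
N(l) = l*(4 + l) (N(l) = (4 + l)*l = l*(4 + l))
g(J, t) = 1/3 + t*(4 + t)/6 (g(J, t) = 1/3 + (t*(4 + t))/6 = 1/3 + t*(4 + t)/6)
(g(-3, 1) + 73)/((-245 - 1*216) + Y(13)) = ((1/3 + (1/6)*1*(4 + 1)) + 73)/((-245 - 1*216) + 13) = ((1/3 + (1/6)*1*5) + 73)/((-245 - 216) + 13) = ((1/3 + 5/6) + 73)/(-461 + 13) = (7/6 + 73)/(-448) = (445/6)*(-1/448) = -445/2688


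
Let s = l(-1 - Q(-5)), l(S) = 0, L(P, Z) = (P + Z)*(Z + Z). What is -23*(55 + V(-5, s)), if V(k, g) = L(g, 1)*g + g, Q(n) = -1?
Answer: -1265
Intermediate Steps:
L(P, Z) = 2*Z*(P + Z) (L(P, Z) = (P + Z)*(2*Z) = 2*Z*(P + Z))
s = 0
V(k, g) = g + g*(2 + 2*g) (V(k, g) = (2*1*(g + 1))*g + g = (2*1*(1 + g))*g + g = (2 + 2*g)*g + g = g*(2 + 2*g) + g = g + g*(2 + 2*g))
-23*(55 + V(-5, s)) = -23*(55 + 0*(3 + 2*0)) = -23*(55 + 0*(3 + 0)) = -23*(55 + 0*3) = -23*(55 + 0) = -23*55 = -1265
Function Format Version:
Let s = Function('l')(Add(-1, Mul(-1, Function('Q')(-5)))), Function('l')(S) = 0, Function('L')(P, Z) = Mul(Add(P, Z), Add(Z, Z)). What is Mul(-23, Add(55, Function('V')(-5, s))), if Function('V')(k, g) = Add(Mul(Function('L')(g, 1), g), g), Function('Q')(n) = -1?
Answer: -1265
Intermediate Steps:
Function('L')(P, Z) = Mul(2, Z, Add(P, Z)) (Function('L')(P, Z) = Mul(Add(P, Z), Mul(2, Z)) = Mul(2, Z, Add(P, Z)))
s = 0
Function('V')(k, g) = Add(g, Mul(g, Add(2, Mul(2, g)))) (Function('V')(k, g) = Add(Mul(Mul(2, 1, Add(g, 1)), g), g) = Add(Mul(Mul(2, 1, Add(1, g)), g), g) = Add(Mul(Add(2, Mul(2, g)), g), g) = Add(Mul(g, Add(2, Mul(2, g))), g) = Add(g, Mul(g, Add(2, Mul(2, g)))))
Mul(-23, Add(55, Function('V')(-5, s))) = Mul(-23, Add(55, Mul(0, Add(3, Mul(2, 0))))) = Mul(-23, Add(55, Mul(0, Add(3, 0)))) = Mul(-23, Add(55, Mul(0, 3))) = Mul(-23, Add(55, 0)) = Mul(-23, 55) = -1265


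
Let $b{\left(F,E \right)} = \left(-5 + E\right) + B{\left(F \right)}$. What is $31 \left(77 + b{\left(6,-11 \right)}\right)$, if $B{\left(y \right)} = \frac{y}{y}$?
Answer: $1922$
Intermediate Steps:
$B{\left(y \right)} = 1$
$b{\left(F,E \right)} = -4 + E$ ($b{\left(F,E \right)} = \left(-5 + E\right) + 1 = -4 + E$)
$31 \left(77 + b{\left(6,-11 \right)}\right) = 31 \left(77 - 15\right) = 31 \cdot 62 = 1922$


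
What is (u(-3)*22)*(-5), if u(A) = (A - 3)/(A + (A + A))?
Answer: -220/3 ≈ -73.333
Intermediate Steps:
u(A) = (-3 + A)/(3*A) (u(A) = (-3 + A)/(A + 2*A) = (-3 + A)/((3*A)) = (-3 + A)*(1/(3*A)) = (-3 + A)/(3*A))
(u(-3)*22)*(-5) = (((⅓)*(-3 - 3)/(-3))*22)*(-5) = (((⅓)*(-⅓)*(-6))*22)*(-5) = ((⅔)*22)*(-5) = (44/3)*(-5) = -220/3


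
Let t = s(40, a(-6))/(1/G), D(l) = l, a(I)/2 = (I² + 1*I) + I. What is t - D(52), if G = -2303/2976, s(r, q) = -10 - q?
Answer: -10589/1488 ≈ -7.1163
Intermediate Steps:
a(I) = 2*I² + 4*I (a(I) = 2*((I² + 1*I) + I) = 2*((I² + I) + I) = 2*((I + I²) + I) = 2*(I² + 2*I) = 2*I² + 4*I)
G = -2303/2976 (G = -2303*1/2976 = -2303/2976 ≈ -0.77386)
t = 66787/1488 (t = (-10 - 2*(-6)*(2 - 6))/(1/(-2303/2976)) = (-10 - 2*(-6)*(-4))/(-2976/2303) = (-10 - 1*48)*(-2303/2976) = (-10 - 48)*(-2303/2976) = -58*(-2303/2976) = 66787/1488 ≈ 44.884)
t - D(52) = 66787/1488 - 1*52 = 66787/1488 - 52 = -10589/1488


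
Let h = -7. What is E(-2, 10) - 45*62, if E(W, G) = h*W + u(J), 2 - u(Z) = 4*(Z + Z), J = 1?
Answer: -2782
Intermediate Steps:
u(Z) = 2 - 8*Z (u(Z) = 2 - 4*(Z + Z) = 2 - 4*2*Z = 2 - 8*Z)
E(W, G) = -6 - 7*W (E(W, G) = -7*W + (2 - 8*1) = -7*W + (2 - 8) = -7*W - 6 = -6 - 7*W)
E(-2, 10) - 45*62 = (-6 - 7*(-2)) - 45*62 = (-6 + 14) - 2790 = 8 - 2790 = -2782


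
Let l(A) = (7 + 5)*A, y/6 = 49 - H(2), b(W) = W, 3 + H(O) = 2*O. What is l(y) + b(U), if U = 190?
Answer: 3646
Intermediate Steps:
H(O) = -3 + 2*O
y = 288 (y = 6*(49 - (-3 + 2*2)) = 6*(49 - (-3 + 4)) = 6*(49 - 1*1) = 6*(49 - 1) = 6*48 = 288)
l(A) = 12*A
l(y) + b(U) = 12*288 + 190 = 3456 + 190 = 3646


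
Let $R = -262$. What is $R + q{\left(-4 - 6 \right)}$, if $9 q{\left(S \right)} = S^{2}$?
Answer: $- \frac{2258}{9} \approx -250.89$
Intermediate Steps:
$q{\left(S \right)} = \frac{S^{2}}{9}$
$R + q{\left(-4 - 6 \right)} = -262 + \frac{\left(-4 - 6\right)^{2}}{9} = -262 + \frac{\left(-10\right)^{2}}{9} = -262 + \frac{1}{9} \cdot 100 = -262 + \frac{100}{9} = - \frac{2258}{9}$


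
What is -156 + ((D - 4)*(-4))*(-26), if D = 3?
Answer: -260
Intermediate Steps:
-156 + ((D - 4)*(-4))*(-26) = -156 + ((3 - 4)*(-4))*(-26) = -156 - 1*(-4)*(-26) = -156 + 4*(-26) = -156 - 104 = -260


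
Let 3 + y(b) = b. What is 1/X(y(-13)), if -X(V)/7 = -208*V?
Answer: -1/23296 ≈ -4.2926e-5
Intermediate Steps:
y(b) = -3 + b
X(V) = 1456*V (X(V) = -(-1456)*V = 1456*V)
1/X(y(-13)) = 1/(1456*(-3 - 13)) = 1/(1456*(-16)) = 1/(-23296) = -1/23296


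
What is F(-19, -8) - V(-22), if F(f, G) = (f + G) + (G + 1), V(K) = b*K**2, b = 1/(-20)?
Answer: -49/5 ≈ -9.8000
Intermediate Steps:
b = -1/20 ≈ -0.050000
V(K) = -K**2/20
F(f, G) = 1 + f + 2*G (F(f, G) = (G + f) + (1 + G) = 1 + f + 2*G)
F(-19, -8) - V(-22) = (1 - 19 + 2*(-8)) - (-1)*(-22)**2/20 = (1 - 19 - 16) - (-1)*484/20 = -34 - 1*(-121/5) = -34 + 121/5 = -49/5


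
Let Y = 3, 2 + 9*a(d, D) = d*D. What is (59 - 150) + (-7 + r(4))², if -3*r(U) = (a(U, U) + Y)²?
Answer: 6064465/59049 ≈ 102.70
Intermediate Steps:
a(d, D) = -2/9 + D*d/9 (a(d, D) = -2/9 + (d*D)/9 = -2/9 + (D*d)/9 = -2/9 + D*d/9)
r(U) = -(25/9 + U²/9)²/3 (r(U) = -((-2/9 + U*U/9) + 3)²/3 = -((-2/9 + U²/9) + 3)²/3 = -(25/9 + U²/9)²/3)
(59 - 150) + (-7 + r(4))² = (59 - 150) + (-7 - (25 + 4²)²/243)² = -91 + (-7 - (25 + 16)²/243)² = -91 + (-7 - 1/243*41²)² = -91 + (-7 - 1/243*1681)² = -91 + (-7 - 1681/243)² = -91 + (-3382/243)² = -91 + 11437924/59049 = 6064465/59049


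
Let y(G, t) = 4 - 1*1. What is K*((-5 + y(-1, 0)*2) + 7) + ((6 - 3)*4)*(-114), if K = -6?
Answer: -1416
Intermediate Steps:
y(G, t) = 3 (y(G, t) = 4 - 1 = 3)
K*((-5 + y(-1, 0)*2) + 7) + ((6 - 3)*4)*(-114) = -6*((-5 + 3*2) + 7) + ((6 - 3)*4)*(-114) = -6*((-5 + 6) + 7) + (3*4)*(-114) = -6*(1 + 7) + 12*(-114) = -6*8 - 1368 = -48 - 1368 = -1416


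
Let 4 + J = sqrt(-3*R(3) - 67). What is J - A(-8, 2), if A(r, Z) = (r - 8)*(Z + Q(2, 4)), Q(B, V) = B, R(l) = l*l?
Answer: 60 + I*sqrt(94) ≈ 60.0 + 9.6954*I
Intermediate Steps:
R(l) = l**2
A(r, Z) = (-8 + r)*(2 + Z) (A(r, Z) = (r - 8)*(Z + 2) = (-8 + r)*(2 + Z))
J = -4 + I*sqrt(94) (J = -4 + sqrt(-3*3**2 - 67) = -4 + sqrt(-3*9 - 67) = -4 + sqrt(-27 - 67) = -4 + sqrt(-94) = -4 + I*sqrt(94) ≈ -4.0 + 9.6954*I)
J - A(-8, 2) = (-4 + I*sqrt(94)) - (-16 - 8*2 + 2*(-8) + 2*(-8)) = (-4 + I*sqrt(94)) - (-16 - 16 - 16 - 16) = (-4 + I*sqrt(94)) - 1*(-64) = (-4 + I*sqrt(94)) + 64 = 60 + I*sqrt(94)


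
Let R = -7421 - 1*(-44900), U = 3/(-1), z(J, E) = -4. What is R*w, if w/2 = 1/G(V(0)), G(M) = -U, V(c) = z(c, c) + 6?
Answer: 24986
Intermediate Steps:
U = -3 (U = 3*(-1) = -3)
R = 37479 (R = -7421 + 44900 = 37479)
V(c) = 2 (V(c) = -4 + 6 = 2)
G(M) = 3 (G(M) = -1*(-3) = 3)
w = 2/3 ≈ 0.66667
R*w = 37479*(2/3) = 24986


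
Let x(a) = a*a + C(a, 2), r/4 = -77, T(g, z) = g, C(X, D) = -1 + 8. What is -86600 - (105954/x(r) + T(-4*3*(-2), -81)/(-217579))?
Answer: -1787614822047862/20641937309 ≈ -86601.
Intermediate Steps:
C(X, D) = 7
r = -308 (r = 4*(-77) = -308)
x(a) = 7 + a**2 (x(a) = a*a + 7 = a**2 + 7 = 7 + a**2)
-86600 - (105954/x(r) + T(-4*3*(-2), -81)/(-217579)) = -86600 - (105954/(7 + (-308)**2) + (-4*3*(-2))/(-217579)) = -86600 - (105954/(7 + 94864) - 12*(-2)*(-1/217579)) = -86600 - (105954/94871 + 24*(-1/217579)) = -86600 - (105954*(1/94871) - 24/217579) = -86600 - (105954/94871 - 24/217579) = -86600 - 1*23051088462/20641937309 = -86600 - 23051088462/20641937309 = -1787614822047862/20641937309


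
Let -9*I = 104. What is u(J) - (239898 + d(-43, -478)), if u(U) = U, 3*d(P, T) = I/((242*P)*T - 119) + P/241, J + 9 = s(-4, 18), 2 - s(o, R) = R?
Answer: -7765222606943662/32365486143 ≈ -2.3992e+5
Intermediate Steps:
I = -104/9 (I = -⅑*104 = -104/9 ≈ -11.556)
s(o, R) = 2 - R
J = -25 (J = -9 + (2 - 1*18) = -9 + (2 - 18) = -9 - 16 = -25)
d(P, T) = -104/(27*(-119 + 242*P*T)) + P/723 (d(P, T) = (-104/(9*((242*P)*T - 119)) + P/241)/3 = (-104/(9*(242*P*T - 119)) + P*(1/241))/3 = (-104/(9*(-119 + 242*P*T)) + P/241)/3 = -104/(27*(-119 + 242*P*T)) + P/723)
u(J) - (239898 + d(-43, -478)) = -25 - (239898 + (-25064 - 1071*(-43) + 2178*(-478)*(-43)²)/(6507*(-119 + 242*(-43)*(-478)))) = -25 - (239898 + (-25064 + 46053 + 2178*(-478)*1849)/(6507*(-119 + 4974068))) = -25 - (239898 + (1/6507)*(-25064 + 46053 - 1924964316)/4973949) = -25 - (239898 + (1/6507)*(1/4973949)*(-1924943327)) = -25 - (239898 - 1924943327/32365486143) = -25 - 1*7764413469790087/32365486143 = -25 - 7764413469790087/32365486143 = -7765222606943662/32365486143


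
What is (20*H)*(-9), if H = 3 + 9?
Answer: -2160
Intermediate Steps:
H = 12
(20*H)*(-9) = (20*12)*(-9) = 240*(-9) = -2160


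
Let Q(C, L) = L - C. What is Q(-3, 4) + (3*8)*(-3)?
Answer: -65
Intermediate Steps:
Q(-3, 4) + (3*8)*(-3) = (4 - 1*(-3)) + (3*8)*(-3) = (4 + 3) + 24*(-3) = 7 - 72 = -65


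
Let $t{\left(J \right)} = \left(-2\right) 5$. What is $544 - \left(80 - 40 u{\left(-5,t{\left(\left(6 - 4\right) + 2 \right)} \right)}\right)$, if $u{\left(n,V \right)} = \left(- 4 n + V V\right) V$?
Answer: $-47536$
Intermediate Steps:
$t{\left(J \right)} = -10$
$u{\left(n,V \right)} = V \left(V^{2} - 4 n\right)$ ($u{\left(n,V \right)} = \left(- 4 n + V^{2}\right) V = \left(V^{2} - 4 n\right) V = V \left(V^{2} - 4 n\right)$)
$544 - \left(80 - 40 u{\left(-5,t{\left(\left(6 - 4\right) + 2 \right)} \right)}\right) = 544 - \left(80 - 40 \left(- 10 \left(\left(-10\right)^{2} - -20\right)\right)\right) = 544 - \left(80 - 40 \left(- 10 \left(100 + 20\right)\right)\right) = 544 - \left(80 - 40 \left(\left(-10\right) 120\right)\right) = 544 - \left(80 - -48000\right) = 544 - \left(80 + 48000\right) = 544 - 48080 = -47536$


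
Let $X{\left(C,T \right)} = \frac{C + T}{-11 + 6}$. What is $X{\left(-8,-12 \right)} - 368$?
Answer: $-364$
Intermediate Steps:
$X{\left(C,T \right)} = - \frac{C}{5} - \frac{T}{5}$ ($X{\left(C,T \right)} = \frac{C + T}{-5} = \left(C + T\right) \left(- \frac{1}{5}\right) = - \frac{C}{5} - \frac{T}{5}$)
$X{\left(-8,-12 \right)} - 368 = \left(\left(- \frac{1}{5}\right) \left(-8\right) - - \frac{12}{5}\right) - 368 = \left(\frac{8}{5} + \frac{12}{5}\right) - 368 = 4 - 368 = -364$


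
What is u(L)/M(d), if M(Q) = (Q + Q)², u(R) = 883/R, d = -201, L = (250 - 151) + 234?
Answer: 883/53814132 ≈ 1.6408e-5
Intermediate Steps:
L = 333 (L = 99 + 234 = 333)
M(Q) = 4*Q² (M(Q) = (2*Q)² = 4*Q²)
u(L)/M(d) = (883/333)/((4*(-201)²)) = (883*(1/333))/((4*40401)) = (883/333)/161604 = (883/333)*(1/161604) = 883/53814132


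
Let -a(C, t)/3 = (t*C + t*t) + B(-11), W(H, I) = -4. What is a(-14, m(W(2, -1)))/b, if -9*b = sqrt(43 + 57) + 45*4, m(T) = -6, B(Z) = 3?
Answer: 3321/190 ≈ 17.479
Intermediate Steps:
b = -190/9 (b = -(sqrt(43 + 57) + 45*4)/9 = -(sqrt(100) + 180)/9 = -(10 + 180)/9 = -1/9*190 = -190/9 ≈ -21.111)
a(C, t) = -9 - 3*t**2 - 3*C*t (a(C, t) = -3*((t*C + t*t) + 3) = -3*((C*t + t**2) + 3) = -3*((t**2 + C*t) + 3) = -3*(3 + t**2 + C*t) = -9 - 3*t**2 - 3*C*t)
a(-14, m(W(2, -1)))/b = (-9 - 3*(-6)**2 - 3*(-14)*(-6))/(-190/9) = (-9 - 3*36 - 252)*(-9/190) = (-9 - 108 - 252)*(-9/190) = -369*(-9/190) = 3321/190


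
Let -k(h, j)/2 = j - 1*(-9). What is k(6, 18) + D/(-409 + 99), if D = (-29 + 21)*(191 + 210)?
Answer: -6766/155 ≈ -43.652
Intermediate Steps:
k(h, j) = -18 - 2*j (k(h, j) = -2*(j - 1*(-9)) = -2*(j + 9) = -2*(9 + j) = -18 - 2*j)
D = -3208 (D = -8*401 = -3208)
k(6, 18) + D/(-409 + 99) = (-18 - 2*18) - 3208/(-409 + 99) = (-18 - 36) - 3208/(-310) = -54 - 3208*(-1/310) = -54 + 1604/155 = -6766/155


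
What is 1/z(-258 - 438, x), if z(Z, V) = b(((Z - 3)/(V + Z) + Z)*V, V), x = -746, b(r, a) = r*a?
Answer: -721/279074130714 ≈ -2.5835e-9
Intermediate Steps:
b(r, a) = a*r
z(Z, V) = V²*(Z + (-3 + Z)/(V + Z)) (z(Z, V) = V*(((Z - 3)/(V + Z) + Z)*V) = V*(((-3 + Z)/(V + Z) + Z)*V) = V*((Z + (-3 + Z)/(V + Z))*V) = V*(V*(Z + (-3 + Z)/(V + Z))) = V²*(Z + (-3 + Z)/(V + Z)))
1/z(-258 - 438, x) = 1/((-746)²*(-3 + (-258 - 438) + (-258 - 438)*(-746 + (-258 - 438)))/(-746 + (-258 - 438))) = 1/(556516*(-3 - 696 - 696*(-746 - 696))/(-746 - 696)) = 1/(556516*(-3 - 696 - 696*(-1442))/(-1442)) = 1/(556516*(-1/1442)*(-3 - 696 + 1003632)) = 1/(556516*(-1/1442)*1002933) = 1/(-279074130714/721) = -721/279074130714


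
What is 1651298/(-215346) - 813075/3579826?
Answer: -3043225981549/385450604898 ≈ -7.8952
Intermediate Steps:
1651298/(-215346) - 813075/3579826 = 1651298*(-1/215346) - 813075*1/3579826 = -825649/107673 - 813075/3579826 = -3043225981549/385450604898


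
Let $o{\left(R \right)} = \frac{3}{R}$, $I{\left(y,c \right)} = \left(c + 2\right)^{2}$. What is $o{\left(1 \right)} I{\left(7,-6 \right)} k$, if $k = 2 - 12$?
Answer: $-480$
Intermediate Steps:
$I{\left(y,c \right)} = \left(2 + c\right)^{2}$
$k = -10$
$o{\left(1 \right)} I{\left(7,-6 \right)} k = \frac{3}{1} \left(2 - 6\right)^{2} \left(-10\right) = 3 \cdot 1 \left(-4\right)^{2} \left(-10\right) = 3 \cdot 16 \left(-10\right) = 48 \left(-10\right) = -480$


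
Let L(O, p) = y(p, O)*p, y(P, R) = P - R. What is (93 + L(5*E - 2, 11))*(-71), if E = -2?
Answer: -24566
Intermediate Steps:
L(O, p) = p*(p - O) (L(O, p) = (p - O)*p = p*(p - O))
(93 + L(5*E - 2, 11))*(-71) = (93 + 11*(11 - (5*(-2) - 2)))*(-71) = (93 + 11*(11 - (-10 - 2)))*(-71) = (93 + 11*(11 - 1*(-12)))*(-71) = (93 + 11*(11 + 12))*(-71) = (93 + 11*23)*(-71) = (93 + 253)*(-71) = 346*(-71) = -24566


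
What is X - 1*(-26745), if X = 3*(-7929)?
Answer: 2958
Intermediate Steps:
X = -23787
X - 1*(-26745) = -23787 - 1*(-26745) = -23787 + 26745 = 2958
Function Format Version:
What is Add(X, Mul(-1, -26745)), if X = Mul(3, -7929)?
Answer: 2958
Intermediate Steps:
X = -23787
Add(X, Mul(-1, -26745)) = Add(-23787, Mul(-1, -26745)) = Add(-23787, 26745) = 2958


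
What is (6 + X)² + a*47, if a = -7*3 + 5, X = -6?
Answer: -752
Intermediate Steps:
a = -16 (a = -21 + 5 = -16)
(6 + X)² + a*47 = (6 - 6)² - 16*47 = 0² - 752 = 0 - 752 = -752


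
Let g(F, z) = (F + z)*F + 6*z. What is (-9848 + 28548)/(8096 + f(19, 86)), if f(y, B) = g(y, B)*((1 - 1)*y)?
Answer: 425/184 ≈ 2.3098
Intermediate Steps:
g(F, z) = 6*z + F*(F + z) (g(F, z) = F*(F + z) + 6*z = 6*z + F*(F + z))
f(y, B) = 0 (f(y, B) = (y**2 + 6*B + y*B)*((1 - 1)*y) = (y**2 + 6*B + B*y)*(0*y) = (y**2 + 6*B + B*y)*0 = 0)
(-9848 + 28548)/(8096 + f(19, 86)) = (-9848 + 28548)/(8096 + 0) = 18700/8096 = 18700*(1/8096) = 425/184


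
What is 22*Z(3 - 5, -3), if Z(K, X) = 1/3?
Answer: 22/3 ≈ 7.3333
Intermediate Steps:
Z(K, X) = ⅓
22*Z(3 - 5, -3) = 22*(⅓) = 22/3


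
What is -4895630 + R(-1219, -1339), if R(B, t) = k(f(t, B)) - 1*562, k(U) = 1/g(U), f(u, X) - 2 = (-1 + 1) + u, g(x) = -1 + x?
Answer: -6551104897/1338 ≈ -4.8962e+6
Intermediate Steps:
f(u, X) = 2 + u (f(u, X) = 2 + ((-1 + 1) + u) = 2 + (0 + u) = 2 + u)
k(U) = 1/(-1 + U)
R(B, t) = -562 + 1/(1 + t) (R(B, t) = 1/(-1 + (2 + t)) - 1*562 = 1/(1 + t) - 562 = -562 + 1/(1 + t))
-4895630 + R(-1219, -1339) = -4895630 + (-561 - 562*(-1339))/(1 - 1339) = -4895630 + (-561 + 752518)/(-1338) = -4895630 - 1/1338*751957 = -4895630 - 751957/1338 = -6551104897/1338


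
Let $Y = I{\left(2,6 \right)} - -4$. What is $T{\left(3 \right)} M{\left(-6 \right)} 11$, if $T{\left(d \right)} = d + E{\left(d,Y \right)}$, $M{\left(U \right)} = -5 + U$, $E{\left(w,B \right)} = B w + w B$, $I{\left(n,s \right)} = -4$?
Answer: $-363$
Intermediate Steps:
$Y = 0$ ($Y = -4 - -4 = -4 + 4 = 0$)
$E{\left(w,B \right)} = 2 B w$ ($E{\left(w,B \right)} = B w + B w = 2 B w$)
$T{\left(d \right)} = d$ ($T{\left(d \right)} = d + 2 \cdot 0 d = d + 0 = d$)
$T{\left(3 \right)} M{\left(-6 \right)} 11 = 3 \left(-5 - 6\right) 11 = 3 \left(-11\right) 11 = \left(-33\right) 11 = -363$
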